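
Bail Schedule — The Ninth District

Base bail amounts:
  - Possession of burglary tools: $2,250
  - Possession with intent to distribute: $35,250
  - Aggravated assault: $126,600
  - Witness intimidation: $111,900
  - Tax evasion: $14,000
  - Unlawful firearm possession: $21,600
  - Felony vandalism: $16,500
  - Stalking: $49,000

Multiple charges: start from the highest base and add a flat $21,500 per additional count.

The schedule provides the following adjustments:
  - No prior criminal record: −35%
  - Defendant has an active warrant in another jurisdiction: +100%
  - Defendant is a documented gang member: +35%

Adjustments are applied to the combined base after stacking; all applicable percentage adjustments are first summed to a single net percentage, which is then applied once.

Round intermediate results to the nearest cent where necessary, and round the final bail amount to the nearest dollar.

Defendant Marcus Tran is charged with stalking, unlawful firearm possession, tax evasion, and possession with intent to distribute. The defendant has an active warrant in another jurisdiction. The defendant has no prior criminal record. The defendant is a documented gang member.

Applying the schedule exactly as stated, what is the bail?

Base amounts from the schedule: stalking $49,000; unlawful firearm possession $21,600; tax evasion $14,000; possession with intent to distribute $35,250.
Stacking rule: highest base plus $21,500 per additional charge. Highest is stalking at $49,000; 3 additional charges → +$64,500. Combined base = $113,500.
Net percentage adjustment: −35% +100% +35% = +100%. $113,500 × 2 = $227,000.

$227,000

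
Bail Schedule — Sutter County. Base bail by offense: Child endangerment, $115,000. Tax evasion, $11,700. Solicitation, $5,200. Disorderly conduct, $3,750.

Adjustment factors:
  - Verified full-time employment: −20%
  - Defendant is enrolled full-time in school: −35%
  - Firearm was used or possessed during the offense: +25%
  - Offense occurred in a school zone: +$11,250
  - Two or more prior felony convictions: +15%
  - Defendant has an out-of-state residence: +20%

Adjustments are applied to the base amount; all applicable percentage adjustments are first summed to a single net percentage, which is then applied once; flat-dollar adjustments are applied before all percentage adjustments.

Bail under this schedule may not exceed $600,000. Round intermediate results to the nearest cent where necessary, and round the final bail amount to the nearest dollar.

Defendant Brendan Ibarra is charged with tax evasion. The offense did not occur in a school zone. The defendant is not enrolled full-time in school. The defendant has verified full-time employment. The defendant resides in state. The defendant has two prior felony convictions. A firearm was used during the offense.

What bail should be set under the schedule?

Base amounts from the schedule: tax evasion $11,700.
Single charge. Combined base = $11,700.
Net percentage adjustment: −20% +25% +15% = +20%. $11,700 × 1.2 = $14,040.
$14,040 is within the $600,000 maximum.

$14,040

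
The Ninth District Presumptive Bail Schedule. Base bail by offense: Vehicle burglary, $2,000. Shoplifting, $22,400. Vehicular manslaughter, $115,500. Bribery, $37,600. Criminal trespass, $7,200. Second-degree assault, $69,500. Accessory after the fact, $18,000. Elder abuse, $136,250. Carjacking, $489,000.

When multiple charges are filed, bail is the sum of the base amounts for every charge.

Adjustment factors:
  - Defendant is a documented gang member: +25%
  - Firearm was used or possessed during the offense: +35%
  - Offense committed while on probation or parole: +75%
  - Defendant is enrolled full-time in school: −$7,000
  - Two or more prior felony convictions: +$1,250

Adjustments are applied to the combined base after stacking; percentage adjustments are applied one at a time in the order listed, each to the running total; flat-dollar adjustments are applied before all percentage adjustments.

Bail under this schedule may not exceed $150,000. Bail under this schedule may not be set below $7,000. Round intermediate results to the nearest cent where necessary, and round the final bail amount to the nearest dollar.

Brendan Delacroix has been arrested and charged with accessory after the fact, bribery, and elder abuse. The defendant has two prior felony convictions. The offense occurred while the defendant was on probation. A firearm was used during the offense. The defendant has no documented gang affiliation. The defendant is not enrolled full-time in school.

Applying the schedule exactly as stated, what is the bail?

Base amounts from the schedule: accessory after the fact $18,000; bribery $37,600; elder abuse $136,250.
Stacking rule: sum of all bases. $18,000 + $37,600 + $136,250 = $191,850.
Two or more prior felony convictions (+$1,250 flat): $191,850 + $1,250 = $193,100.
Firearm was used or possessed during the offense (+35%): $193,100 × 1.35 = $260,685.
Offense committed while on probation or parole (+75%): $260,685 × 1.75 = $456,198.75.
Result $456,198.75 exceeds the maximum of $150,000; bail is capped at $150,000.
$150,000 is at or above the $7,000 minimum.

$150,000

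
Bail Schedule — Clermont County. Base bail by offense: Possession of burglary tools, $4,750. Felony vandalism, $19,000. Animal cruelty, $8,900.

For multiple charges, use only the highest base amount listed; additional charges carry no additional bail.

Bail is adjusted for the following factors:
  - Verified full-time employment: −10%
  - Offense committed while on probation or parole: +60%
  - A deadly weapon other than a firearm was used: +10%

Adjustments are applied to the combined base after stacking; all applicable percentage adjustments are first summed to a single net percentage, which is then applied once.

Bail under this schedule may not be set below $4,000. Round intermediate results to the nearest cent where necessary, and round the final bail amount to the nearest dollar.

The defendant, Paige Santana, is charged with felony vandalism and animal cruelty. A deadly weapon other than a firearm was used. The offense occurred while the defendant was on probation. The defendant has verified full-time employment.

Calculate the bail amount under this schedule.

$30,400

Base amounts from the schedule: felony vandalism $19,000; animal cruelty $8,900.
Stacking rule: use the highest base only. Highest is felony vandalism at $19,000. Combined base = $19,000.
Net percentage adjustment: −10% +60% +10% = +60%. $19,000 × 1.6 = $30,400.
$30,400 is at or above the $4,000 minimum.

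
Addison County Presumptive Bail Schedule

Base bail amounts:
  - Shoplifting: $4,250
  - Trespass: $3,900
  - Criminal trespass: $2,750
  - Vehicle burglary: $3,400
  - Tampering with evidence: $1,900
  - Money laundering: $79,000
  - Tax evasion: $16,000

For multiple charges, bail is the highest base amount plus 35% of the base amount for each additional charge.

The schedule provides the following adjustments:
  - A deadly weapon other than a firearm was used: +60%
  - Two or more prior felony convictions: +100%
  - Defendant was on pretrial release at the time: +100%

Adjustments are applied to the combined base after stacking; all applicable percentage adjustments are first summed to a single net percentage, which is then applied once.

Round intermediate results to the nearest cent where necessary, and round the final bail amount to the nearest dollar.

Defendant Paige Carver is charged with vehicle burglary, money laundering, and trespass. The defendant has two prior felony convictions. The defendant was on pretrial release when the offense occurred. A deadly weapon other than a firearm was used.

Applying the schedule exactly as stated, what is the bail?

Base amounts from the schedule: vehicle burglary $3,400; money laundering $79,000; trespass $3,900.
Stacking rule: highest base plus 35% of each additional charge. Highest is money laundering at $79,000. Additional: $3,400 × 35% = $1,190; $3,900 × 35% = $1,365. Combined base = $79,000 + $2,555 = $81,555.
Net percentage adjustment: +60% +100% +100% = +260%. $81,555 × 3.6 = $293,598.

$293,598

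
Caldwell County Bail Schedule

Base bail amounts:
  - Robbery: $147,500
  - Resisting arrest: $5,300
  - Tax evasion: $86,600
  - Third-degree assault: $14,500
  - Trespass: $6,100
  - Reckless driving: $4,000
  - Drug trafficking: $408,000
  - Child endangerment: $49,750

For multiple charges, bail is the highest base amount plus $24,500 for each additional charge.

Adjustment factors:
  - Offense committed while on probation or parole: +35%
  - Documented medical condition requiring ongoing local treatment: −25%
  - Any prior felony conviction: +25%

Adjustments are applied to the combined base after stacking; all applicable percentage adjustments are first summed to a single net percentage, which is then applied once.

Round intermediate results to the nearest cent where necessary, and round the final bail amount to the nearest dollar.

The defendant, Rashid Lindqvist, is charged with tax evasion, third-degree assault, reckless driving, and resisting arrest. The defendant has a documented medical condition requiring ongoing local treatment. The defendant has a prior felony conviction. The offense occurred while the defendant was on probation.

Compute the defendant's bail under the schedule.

Base amounts from the schedule: tax evasion $86,600; third-degree assault $14,500; reckless driving $4,000; resisting arrest $5,300.
Stacking rule: highest base plus $24,500 per additional charge. Highest is tax evasion at $86,600; 3 additional charges → +$73,500. Combined base = $160,100.
Net percentage adjustment: +35% −25% +25% = +35%. $160,100 × 1.35 = $216,135.

$216,135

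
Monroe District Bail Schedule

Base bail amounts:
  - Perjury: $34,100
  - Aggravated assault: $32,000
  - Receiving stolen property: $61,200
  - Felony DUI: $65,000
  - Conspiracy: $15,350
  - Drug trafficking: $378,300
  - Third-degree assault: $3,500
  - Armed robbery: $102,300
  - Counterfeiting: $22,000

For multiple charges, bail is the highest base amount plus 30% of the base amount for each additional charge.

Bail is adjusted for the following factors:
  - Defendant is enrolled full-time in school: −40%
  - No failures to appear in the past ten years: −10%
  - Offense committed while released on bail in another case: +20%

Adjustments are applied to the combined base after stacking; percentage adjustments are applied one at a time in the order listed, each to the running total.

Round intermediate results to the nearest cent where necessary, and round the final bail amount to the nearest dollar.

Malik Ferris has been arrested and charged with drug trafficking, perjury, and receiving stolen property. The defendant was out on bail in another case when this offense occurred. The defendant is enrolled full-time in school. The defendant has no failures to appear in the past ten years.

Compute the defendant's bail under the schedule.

Base amounts from the schedule: drug trafficking $378,300; perjury $34,100; receiving stolen property $61,200.
Stacking rule: highest base plus 30% of each additional charge. Highest is drug trafficking at $378,300. Additional: $34,100 × 30% = $10,230; $61,200 × 30% = $18,360. Combined base = $378,300 + $28,590 = $406,890.
Defendant is enrolled full-time in school (−40%): $406,890 × 0.6 = $244,134.
No failures to appear in the past ten years (−10%): $244,134 × 0.9 = $219,720.60.
Offense committed while released on bail in another case (+20%): $219,720.60 × 1.2 = $263,664.72.
Rounded to the nearest dollar: $263,665.

$263,665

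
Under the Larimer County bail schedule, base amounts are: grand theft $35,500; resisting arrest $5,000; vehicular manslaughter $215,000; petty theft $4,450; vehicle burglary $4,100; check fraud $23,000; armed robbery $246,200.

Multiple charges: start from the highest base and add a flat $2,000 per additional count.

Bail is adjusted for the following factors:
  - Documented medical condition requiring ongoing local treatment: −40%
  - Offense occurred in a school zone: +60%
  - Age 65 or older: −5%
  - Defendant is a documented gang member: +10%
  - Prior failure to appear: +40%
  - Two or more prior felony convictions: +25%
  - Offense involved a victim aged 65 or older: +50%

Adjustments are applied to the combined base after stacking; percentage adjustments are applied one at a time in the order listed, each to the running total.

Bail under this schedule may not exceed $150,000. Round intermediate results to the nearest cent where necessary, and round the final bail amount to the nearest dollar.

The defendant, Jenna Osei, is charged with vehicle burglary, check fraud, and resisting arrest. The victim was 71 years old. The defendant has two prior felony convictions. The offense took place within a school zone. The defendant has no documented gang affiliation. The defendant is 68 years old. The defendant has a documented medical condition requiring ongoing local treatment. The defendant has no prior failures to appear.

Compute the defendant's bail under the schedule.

Base amounts from the schedule: vehicle burglary $4,100; check fraud $23,000; resisting arrest $5,000.
Stacking rule: highest base plus $2,000 per additional charge. Highest is check fraud at $23,000; 2 additional charges → +$4,000. Combined base = $27,000.
Documented medical condition requiring ongoing local treatment (−40%): $27,000 × 0.6 = $16,200.
Offense occurred in a school zone (+60%): $16,200 × 1.6 = $25,920.
Age 65 or older (−5%): $25,920 × 0.95 = $24,624.
Two or more prior felony convictions (+25%): $24,624 × 1.25 = $30,780.
Offense involved a victim aged 65 or older (+50%): $30,780 × 1.5 = $46,170.
$46,170 is within the $150,000 maximum.

$46,170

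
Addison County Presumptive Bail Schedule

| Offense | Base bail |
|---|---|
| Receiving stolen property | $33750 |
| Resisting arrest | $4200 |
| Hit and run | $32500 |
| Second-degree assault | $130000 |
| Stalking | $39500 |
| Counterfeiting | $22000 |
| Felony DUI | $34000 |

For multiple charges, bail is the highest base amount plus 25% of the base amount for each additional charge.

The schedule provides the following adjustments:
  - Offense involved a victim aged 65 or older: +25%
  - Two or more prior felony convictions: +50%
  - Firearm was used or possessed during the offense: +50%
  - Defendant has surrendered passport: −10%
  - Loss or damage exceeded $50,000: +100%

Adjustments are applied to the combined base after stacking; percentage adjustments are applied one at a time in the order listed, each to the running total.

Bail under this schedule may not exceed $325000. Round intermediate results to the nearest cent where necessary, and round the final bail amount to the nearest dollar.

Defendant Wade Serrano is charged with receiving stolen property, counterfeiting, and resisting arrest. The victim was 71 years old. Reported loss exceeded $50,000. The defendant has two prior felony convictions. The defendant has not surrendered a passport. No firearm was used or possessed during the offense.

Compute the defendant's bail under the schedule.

Base amounts from the schedule: receiving stolen property $33750; counterfeiting $22000; resisting arrest $4200.
Stacking rule: highest base plus 25% of each additional charge. Highest is receiving stolen property at $33750. Additional: $22000 × 25% = $5500; $4200 × 25% = $1050. Combined base = $33750 + $6550 = $40300.
Offense involved a victim aged 65 or older (+25%): $40300 × 1.25 = $50375.
Two or more prior felony convictions (+50%): $50375 × 1.5 = $75562.50.
Loss or damage exceeded $50,000 (+100%): $75562.50 × 2 = $151125.
$151125 is within the $325000 maximum.

$151125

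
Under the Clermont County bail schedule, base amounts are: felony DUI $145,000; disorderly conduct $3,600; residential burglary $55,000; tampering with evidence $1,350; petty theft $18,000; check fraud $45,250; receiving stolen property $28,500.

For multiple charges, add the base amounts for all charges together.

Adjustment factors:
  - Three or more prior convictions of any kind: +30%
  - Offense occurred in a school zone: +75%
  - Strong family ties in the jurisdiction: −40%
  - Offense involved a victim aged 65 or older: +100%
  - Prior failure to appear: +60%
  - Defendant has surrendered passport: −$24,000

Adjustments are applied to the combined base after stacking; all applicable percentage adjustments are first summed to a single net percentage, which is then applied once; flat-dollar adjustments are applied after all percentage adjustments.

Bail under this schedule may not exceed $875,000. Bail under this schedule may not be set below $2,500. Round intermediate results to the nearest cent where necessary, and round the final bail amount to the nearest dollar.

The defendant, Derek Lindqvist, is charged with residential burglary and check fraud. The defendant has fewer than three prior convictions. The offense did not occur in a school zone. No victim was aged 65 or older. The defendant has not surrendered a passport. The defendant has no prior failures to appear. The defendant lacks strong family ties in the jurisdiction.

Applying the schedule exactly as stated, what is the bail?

Base amounts from the schedule: residential burglary $55,000; check fraud $45,250.
Stacking rule: sum of all bases. $55,000 + $45,250 = $100,250.
No adjustment factors apply to this defendant.
$100,250 is within the $875,000 maximum.
$100,250 is at or above the $2,500 minimum.

$100,250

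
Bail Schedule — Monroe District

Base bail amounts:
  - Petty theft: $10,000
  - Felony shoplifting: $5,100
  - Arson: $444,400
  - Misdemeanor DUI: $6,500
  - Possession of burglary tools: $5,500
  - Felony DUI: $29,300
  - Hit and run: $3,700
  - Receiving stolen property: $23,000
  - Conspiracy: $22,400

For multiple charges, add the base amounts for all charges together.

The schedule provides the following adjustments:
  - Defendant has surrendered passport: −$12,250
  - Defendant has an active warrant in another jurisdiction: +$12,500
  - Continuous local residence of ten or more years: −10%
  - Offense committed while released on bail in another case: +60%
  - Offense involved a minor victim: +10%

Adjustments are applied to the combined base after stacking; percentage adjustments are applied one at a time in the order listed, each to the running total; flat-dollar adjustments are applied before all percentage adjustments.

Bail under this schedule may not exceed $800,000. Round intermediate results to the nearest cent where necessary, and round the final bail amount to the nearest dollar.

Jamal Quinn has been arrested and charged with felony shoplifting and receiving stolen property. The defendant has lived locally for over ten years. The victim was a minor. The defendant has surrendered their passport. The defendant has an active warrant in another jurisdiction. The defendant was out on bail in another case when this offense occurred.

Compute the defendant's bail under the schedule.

$44,906

Base amounts from the schedule: felony shoplifting $5,100; receiving stolen property $23,000.
Stacking rule: sum of all bases. $5,100 + $23,000 = $28,100.
Defendant has surrendered passport (−$12,250 flat): $28,100 − $12,250 = $15,850.
Defendant has an active warrant in another jurisdiction (+$12,500 flat): $15,850 + $12,500 = $28,350.
Continuous local residence of ten or more years (−10%): $28,350 × 0.9 = $25,515.
Offense committed while released on bail in another case (+60%): $25,515 × 1.6 = $40,824.
Offense involved a minor victim (+10%): $40,824 × 1.1 = $44,906.40.
$44,906.40 is within the $800,000 maximum.
Rounded to the nearest dollar: $44,906.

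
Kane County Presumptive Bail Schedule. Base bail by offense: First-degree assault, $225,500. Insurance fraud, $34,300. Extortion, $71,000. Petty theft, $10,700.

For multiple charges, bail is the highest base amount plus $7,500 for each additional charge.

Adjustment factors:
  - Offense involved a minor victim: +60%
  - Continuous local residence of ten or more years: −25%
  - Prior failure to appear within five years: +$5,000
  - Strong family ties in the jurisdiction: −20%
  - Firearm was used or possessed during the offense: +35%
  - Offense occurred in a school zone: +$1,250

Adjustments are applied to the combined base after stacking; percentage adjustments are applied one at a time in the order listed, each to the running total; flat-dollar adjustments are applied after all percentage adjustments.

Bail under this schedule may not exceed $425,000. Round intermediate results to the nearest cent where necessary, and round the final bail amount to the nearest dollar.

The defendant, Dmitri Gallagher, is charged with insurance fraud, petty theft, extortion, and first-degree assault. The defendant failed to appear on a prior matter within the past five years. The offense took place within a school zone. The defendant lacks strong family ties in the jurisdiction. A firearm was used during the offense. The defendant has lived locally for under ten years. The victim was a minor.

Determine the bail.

$425,000

Base amounts from the schedule: insurance fraud $34,300; petty theft $10,700; extortion $71,000; first-degree assault $225,500.
Stacking rule: highest base plus $7,500 per additional charge. Highest is first-degree assault at $225,500; 3 additional charges → +$22,500. Combined base = $248,000.
Offense involved a minor victim (+60%): $248,000 × 1.6 = $396,800.
Firearm was used or possessed during the offense (+35%): $396,800 × 1.35 = $535,680.
Prior failure to appear within five years (+$5,000 flat): $535,680 + $5,000 = $540,680.
Offense occurred in a school zone (+$1,250 flat): $540,680 + $1,250 = $541,930.
Result $541,930 exceeds the maximum of $425,000; bail is capped at $425,000.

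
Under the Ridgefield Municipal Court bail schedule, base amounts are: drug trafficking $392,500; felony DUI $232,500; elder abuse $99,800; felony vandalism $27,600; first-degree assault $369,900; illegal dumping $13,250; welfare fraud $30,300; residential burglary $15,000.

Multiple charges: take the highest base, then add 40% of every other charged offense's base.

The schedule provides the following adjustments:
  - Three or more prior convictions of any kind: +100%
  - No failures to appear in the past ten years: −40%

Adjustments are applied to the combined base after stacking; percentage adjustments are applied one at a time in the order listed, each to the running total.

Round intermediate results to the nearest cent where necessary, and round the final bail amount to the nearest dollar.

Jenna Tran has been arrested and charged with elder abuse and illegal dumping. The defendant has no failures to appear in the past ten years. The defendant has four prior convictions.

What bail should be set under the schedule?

$126,120

Base amounts from the schedule: elder abuse $99,800; illegal dumping $13,250.
Stacking rule: highest base plus 40% of each additional charge. Highest is elder abuse at $99,800. Additional: $13,250 × 40% = $5,300. Combined base = $99,800 + $5,300 = $105,100.
Three or more prior convictions of any kind (+100%): $105,100 × 2 = $210,200.
No failures to appear in the past ten years (−40%): $210,200 × 0.6 = $126,120.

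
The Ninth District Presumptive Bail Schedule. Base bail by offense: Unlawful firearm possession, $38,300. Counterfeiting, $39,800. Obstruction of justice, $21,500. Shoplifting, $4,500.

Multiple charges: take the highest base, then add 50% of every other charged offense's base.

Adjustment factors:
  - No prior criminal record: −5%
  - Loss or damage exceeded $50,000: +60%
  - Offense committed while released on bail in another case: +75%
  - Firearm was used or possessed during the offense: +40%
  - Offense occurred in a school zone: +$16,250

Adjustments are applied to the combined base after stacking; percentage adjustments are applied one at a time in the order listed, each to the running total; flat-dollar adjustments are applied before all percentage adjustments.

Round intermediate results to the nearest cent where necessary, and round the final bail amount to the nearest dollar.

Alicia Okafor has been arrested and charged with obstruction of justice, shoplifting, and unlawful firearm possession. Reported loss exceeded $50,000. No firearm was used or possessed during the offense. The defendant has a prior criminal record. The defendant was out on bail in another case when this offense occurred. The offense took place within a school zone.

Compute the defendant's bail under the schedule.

Base amounts from the schedule: obstruction of justice $21,500; shoplifting $4,500; unlawful firearm possession $38,300.
Stacking rule: highest base plus 50% of each additional charge. Highest is unlawful firearm possession at $38,300. Additional: $21,500 × 50% = $10,750; $4,500 × 50% = $2,250. Combined base = $38,300 + $13,000 = $51,300.
Offense occurred in a school zone (+$16,250 flat): $51,300 + $16,250 = $67,550.
Loss or damage exceeded $50,000 (+60%): $67,550 × 1.6 = $108,080.
Offense committed while released on bail in another case (+75%): $108,080 × 1.75 = $189,140.

$189,140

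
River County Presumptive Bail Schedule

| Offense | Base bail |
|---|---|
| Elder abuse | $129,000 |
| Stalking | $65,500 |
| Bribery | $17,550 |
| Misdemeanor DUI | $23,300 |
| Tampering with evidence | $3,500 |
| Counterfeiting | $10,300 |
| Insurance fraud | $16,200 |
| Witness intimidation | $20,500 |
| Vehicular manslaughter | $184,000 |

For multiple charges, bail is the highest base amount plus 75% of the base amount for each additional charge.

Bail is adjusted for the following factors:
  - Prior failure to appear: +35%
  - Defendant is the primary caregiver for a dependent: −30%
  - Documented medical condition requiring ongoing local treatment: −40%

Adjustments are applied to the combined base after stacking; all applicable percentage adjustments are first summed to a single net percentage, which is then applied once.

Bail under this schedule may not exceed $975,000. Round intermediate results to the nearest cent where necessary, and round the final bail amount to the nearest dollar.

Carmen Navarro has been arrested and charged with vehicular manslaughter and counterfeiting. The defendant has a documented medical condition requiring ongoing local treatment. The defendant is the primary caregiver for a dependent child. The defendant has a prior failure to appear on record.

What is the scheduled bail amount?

$124,621

Base amounts from the schedule: vehicular manslaughter $184,000; counterfeiting $10,300.
Stacking rule: highest base plus 75% of each additional charge. Highest is vehicular manslaughter at $184,000. Additional: $10,300 × 75% = $7,725. Combined base = $184,000 + $7,725 = $191,725.
Net percentage adjustment: +35% −30% −40% = −35%. $191,725 × 0.65 = $124,621.25.
$124,621.25 is within the $975,000 maximum.
Rounded to the nearest dollar: $124,621.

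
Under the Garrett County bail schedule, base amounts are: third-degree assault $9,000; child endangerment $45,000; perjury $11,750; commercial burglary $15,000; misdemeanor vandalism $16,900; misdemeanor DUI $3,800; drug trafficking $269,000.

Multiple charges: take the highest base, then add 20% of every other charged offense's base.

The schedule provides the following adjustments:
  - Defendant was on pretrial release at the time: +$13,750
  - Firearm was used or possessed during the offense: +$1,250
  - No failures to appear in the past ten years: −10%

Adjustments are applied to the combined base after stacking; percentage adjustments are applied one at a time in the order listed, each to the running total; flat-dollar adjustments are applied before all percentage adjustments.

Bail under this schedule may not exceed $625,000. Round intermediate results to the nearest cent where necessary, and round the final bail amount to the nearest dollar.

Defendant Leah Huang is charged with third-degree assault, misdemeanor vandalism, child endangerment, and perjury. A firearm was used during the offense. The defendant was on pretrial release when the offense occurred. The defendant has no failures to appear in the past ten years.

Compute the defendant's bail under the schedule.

$60,777

Base amounts from the schedule: third-degree assault $9,000; misdemeanor vandalism $16,900; child endangerment $45,000; perjury $11,750.
Stacking rule: highest base plus 20% of each additional charge. Highest is child endangerment at $45,000. Additional: $9,000 × 20% = $1,800; $16,900 × 20% = $3,380; $11,750 × 20% = $2,350. Combined base = $45,000 + $7,530 = $52,530.
Defendant was on pretrial release at the time (+$13,750 flat): $52,530 + $13,750 = $66,280.
Firearm was used or possessed during the offense (+$1,250 flat): $66,280 + $1,250 = $67,530.
No failures to appear in the past ten years (−10%): $67,530 × 0.9 = $60,777.
$60,777 is within the $625,000 maximum.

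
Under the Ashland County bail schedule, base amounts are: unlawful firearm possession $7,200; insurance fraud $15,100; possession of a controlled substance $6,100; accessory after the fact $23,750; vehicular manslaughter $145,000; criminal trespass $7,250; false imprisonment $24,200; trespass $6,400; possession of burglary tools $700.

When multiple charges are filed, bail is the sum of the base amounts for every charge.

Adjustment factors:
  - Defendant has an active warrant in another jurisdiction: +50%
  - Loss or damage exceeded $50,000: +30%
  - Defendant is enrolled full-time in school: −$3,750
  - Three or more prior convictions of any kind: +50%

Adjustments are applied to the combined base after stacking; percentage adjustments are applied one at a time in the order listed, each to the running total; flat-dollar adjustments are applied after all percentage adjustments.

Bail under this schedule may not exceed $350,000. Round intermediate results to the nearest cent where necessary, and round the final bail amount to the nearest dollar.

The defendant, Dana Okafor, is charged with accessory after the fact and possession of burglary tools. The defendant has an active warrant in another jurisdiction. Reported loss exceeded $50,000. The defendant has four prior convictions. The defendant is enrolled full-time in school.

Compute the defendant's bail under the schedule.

Base amounts from the schedule: accessory after the fact $23,750; possession of burglary tools $700.
Stacking rule: sum of all bases. $23,750 + $700 = $24,450.
Defendant has an active warrant in another jurisdiction (+50%): $24,450 × 1.5 = $36,675.
Loss or damage exceeded $50,000 (+30%): $36,675 × 1.3 = $47,677.50.
Three or more prior convictions of any kind (+50%): $47,677.50 × 1.5 = $71,516.25.
Defendant is enrolled full-time in school (−$3,750 flat): $71,516.25 − $3,750 = $67,766.25.
$67,766.25 is within the $350,000 maximum.
Rounded to the nearest dollar: $67,766.

$67,766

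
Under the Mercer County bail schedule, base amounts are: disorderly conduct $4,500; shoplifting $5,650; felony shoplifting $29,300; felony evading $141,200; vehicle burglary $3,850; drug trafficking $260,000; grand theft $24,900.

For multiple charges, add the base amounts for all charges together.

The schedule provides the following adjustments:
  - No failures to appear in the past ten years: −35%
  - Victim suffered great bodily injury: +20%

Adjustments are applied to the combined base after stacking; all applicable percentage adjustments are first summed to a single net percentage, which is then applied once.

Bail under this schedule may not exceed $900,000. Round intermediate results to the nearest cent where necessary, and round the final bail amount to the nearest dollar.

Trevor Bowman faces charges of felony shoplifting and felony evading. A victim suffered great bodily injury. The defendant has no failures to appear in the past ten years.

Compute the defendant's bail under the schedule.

Base amounts from the schedule: felony shoplifting $29,300; felony evading $141,200.
Stacking rule: sum of all bases. $29,300 + $141,200 = $170,500.
Net percentage adjustment: −35% +20% = −15%. $170,500 × 0.85 = $144,925.
$144,925 is within the $900,000 maximum.

$144,925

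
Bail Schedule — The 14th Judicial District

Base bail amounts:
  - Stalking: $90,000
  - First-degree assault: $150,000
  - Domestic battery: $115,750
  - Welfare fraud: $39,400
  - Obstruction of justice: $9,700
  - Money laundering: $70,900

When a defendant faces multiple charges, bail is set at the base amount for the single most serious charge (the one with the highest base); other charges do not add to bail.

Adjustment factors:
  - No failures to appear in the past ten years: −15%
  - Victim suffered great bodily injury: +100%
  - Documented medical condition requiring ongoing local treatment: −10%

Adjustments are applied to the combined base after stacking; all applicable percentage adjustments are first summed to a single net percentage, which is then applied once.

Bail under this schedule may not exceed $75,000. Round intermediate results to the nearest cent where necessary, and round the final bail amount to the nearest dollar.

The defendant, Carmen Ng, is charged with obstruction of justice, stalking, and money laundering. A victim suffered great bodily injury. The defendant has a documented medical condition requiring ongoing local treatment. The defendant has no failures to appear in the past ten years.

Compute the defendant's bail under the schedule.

Base amounts from the schedule: obstruction of justice $9,700; stalking $90,000; money laundering $70,900.
Stacking rule: use the highest base only. Highest is stalking at $90,000. Combined base = $90,000.
Net percentage adjustment: −15% +100% −10% = +75%. $90,000 × 1.75 = $157,500.
Result $157,500 exceeds the maximum of $75,000; bail is capped at $75,000.

$75,000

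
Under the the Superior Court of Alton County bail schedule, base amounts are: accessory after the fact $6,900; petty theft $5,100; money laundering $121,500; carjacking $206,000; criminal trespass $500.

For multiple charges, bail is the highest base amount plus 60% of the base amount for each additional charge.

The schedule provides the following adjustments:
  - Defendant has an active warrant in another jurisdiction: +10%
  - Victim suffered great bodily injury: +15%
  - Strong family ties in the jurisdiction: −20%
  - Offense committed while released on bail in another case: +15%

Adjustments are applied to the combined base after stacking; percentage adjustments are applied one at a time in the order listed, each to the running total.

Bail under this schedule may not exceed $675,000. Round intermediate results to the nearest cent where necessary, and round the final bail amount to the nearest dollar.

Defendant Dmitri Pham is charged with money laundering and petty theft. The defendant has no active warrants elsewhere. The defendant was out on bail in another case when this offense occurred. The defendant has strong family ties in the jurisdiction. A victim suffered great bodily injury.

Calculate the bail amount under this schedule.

$131,784

Base amounts from the schedule: money laundering $121,500; petty theft $5,100.
Stacking rule: highest base plus 60% of each additional charge. Highest is money laundering at $121,500. Additional: $5,100 × 60% = $3,060. Combined base = $121,500 + $3,060 = $124,560.
Victim suffered great bodily injury (+15%): $124,560 × 1.15 = $143,244.
Strong family ties in the jurisdiction (−20%): $143,244 × 0.8 = $114,595.20.
Offense committed while released on bail in another case (+15%): $114,595.20 × 1.15 = $131,784.48.
$131,784.48 is within the $675,000 maximum.
Rounded to the nearest dollar: $131,784.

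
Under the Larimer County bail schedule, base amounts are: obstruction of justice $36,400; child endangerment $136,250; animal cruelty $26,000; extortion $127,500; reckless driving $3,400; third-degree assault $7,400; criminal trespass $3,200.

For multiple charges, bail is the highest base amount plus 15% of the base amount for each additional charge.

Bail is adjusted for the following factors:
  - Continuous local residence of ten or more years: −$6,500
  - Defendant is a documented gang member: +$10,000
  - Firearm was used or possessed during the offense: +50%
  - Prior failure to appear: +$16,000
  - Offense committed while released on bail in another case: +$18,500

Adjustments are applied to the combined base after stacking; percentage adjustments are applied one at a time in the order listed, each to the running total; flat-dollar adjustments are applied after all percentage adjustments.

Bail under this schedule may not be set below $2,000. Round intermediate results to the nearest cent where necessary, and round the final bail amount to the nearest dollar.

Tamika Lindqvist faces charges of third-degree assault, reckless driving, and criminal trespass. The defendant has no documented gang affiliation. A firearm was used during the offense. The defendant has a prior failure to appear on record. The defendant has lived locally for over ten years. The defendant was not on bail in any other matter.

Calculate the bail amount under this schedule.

Base amounts from the schedule: third-degree assault $7,400; reckless driving $3,400; criminal trespass $3,200.
Stacking rule: highest base plus 15% of each additional charge. Highest is third-degree assault at $7,400. Additional: $3,400 × 15% = $510; $3,200 × 15% = $480. Combined base = $7,400 + $990 = $8,390.
Firearm was used or possessed during the offense (+50%): $8,390 × 1.5 = $12,585.
Continuous local residence of ten or more years (−$6,500 flat): $12,585 − $6,500 = $6,085.
Prior failure to appear (+$16,000 flat): $6,085 + $16,000 = $22,085.
$22,085 is at or above the $2,000 minimum.

$22,085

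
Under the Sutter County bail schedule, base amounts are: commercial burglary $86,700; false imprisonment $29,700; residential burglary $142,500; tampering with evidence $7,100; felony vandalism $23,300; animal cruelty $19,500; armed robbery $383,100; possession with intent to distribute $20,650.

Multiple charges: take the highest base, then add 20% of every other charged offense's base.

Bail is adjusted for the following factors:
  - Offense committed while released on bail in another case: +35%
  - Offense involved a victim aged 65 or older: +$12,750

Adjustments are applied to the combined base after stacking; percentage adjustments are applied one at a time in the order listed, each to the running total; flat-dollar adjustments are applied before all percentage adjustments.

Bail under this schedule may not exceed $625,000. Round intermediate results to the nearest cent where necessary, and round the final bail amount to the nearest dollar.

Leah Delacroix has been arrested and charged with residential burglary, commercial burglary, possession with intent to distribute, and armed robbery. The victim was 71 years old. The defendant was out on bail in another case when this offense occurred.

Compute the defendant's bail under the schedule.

$601,857

Base amounts from the schedule: residential burglary $142,500; commercial burglary $86,700; possession with intent to distribute $20,650; armed robbery $383,100.
Stacking rule: highest base plus 20% of each additional charge. Highest is armed robbery at $383,100. Additional: $142,500 × 20% = $28,500; $86,700 × 20% = $17,340; $20,650 × 20% = $4,130. Combined base = $383,100 + $49,970 = $433,070.
Offense involved a victim aged 65 or older (+$12,750 flat): $433,070 + $12,750 = $445,820.
Offense committed while released on bail in another case (+35%): $445,820 × 1.35 = $601,857.
$601,857 is within the $625,000 maximum.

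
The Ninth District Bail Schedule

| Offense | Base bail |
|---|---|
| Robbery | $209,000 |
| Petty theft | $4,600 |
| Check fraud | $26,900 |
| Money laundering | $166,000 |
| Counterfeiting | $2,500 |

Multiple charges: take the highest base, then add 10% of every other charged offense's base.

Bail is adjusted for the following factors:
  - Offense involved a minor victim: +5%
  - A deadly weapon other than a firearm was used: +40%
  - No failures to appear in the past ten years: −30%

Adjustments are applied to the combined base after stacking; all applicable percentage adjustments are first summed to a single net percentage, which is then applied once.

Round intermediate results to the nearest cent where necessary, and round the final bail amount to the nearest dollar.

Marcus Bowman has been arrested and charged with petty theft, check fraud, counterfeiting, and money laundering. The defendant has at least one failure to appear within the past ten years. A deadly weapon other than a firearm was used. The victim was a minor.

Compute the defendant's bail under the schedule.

Base amounts from the schedule: petty theft $4,600; check fraud $26,900; counterfeiting $2,500; money laundering $166,000.
Stacking rule: highest base plus 10% of each additional charge. Highest is money laundering at $166,000. Additional: $4,600 × 10% = $460; $26,900 × 10% = $2,690; $2,500 × 10% = $250. Combined base = $166,000 + $3,400 = $169,400.
Net percentage adjustment: +5% +40% = +45%. $169,400 × 1.45 = $245,630.

$245,630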